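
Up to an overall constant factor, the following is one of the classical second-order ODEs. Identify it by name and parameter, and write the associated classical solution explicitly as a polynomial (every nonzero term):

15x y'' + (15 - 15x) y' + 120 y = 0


All three coefficients share the factor 15; dividing through by 15 gives  x y'' + (1 - x) y' + 8 y = 0.
This matches the Laguerre equation x y'' + (1 - x) y' + n y = 0 with n = 8; the polynomial solution is L_8(x).
With y = sum_k a_k x^k, matching x^k gives (k+1)k a_{k+1} + (k+1) a_{k+1} - k a_k + n a_k = 0, i.e. (k+1)^2 a_{k+1} = (k - n) a_k = (k - 8) a_k. The right side vanishes at k = 8, so the series terminates at degree 8.
Standard normalization L_n(0) = 1 gives a_0 = 1. Work upward with a_{k+1} = (k - 8) a_k / (k+1)^2:
  a_1 = (0 - 8)(1) / 1^2 = -8/1 = -8
  a_2 = (1 - 8)(-8) / 2^2 = 56/4 = 14
  a_3 = (2 - 8)(14) / 3^2 = -84/9 = -28/3
  a_4 = (3 - 8)(-28/3) / 4^2 = (140/3)/16 = 35/12
  a_5 = (4 - 8)(35/12) / 5^2 = (-35/3)/25 = -7/15
  a_6 = (5 - 8)(-7/15) / 6^2 = (7/5)/36 = 7/180
  a_7 = (6 - 8)(7/180) / 7^2 = (-7/90)/49 = -1/630
  a_8 = (7 - 8)(-1/630) / 8^2 = (1/630)/64 = 1/40320
Hence L_8(x) = x^8/40320 - x^7/630 + 7 x^6/180 - 7 x^5/15 + 35 x^4/12 - 28 x^3/3 + 14 x^2 - 8 x + 1.

L_8(x); series = x^8/40320 - x^7/630 + 7 x^6/180 - 7 x^5/15 + 35 x^4/12 - 28 x^3/3 + 14 x^2 - 8 x + 1


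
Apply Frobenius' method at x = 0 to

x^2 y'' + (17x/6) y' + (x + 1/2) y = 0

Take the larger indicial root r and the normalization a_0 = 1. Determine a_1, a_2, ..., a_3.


Write in Frobenius form y'' + (p(x)/x) y' + (q(x)/x^2) y = 0:
  p(x) = 17/6,  q(x) = x + 1/2.
Indicial equation: r(r-1) + (17/6) r + (1/2) = 0 -> roots r_1 = -1/3, r_2 = -3/2.
Take r = r_1 = -1/3. Let y(x) = x^r sum_{n>=0} a_n x^n with a_0 = 1.
Substitute y = x^r sum a_n x^n and match x^{r+n}. The recurrence is
  D(n) a_n + 1 a_{n-1} = 0,  where D(n) = (r+n)(r+n-1) + (17/6)(r+n) + (1/2).
  a_n = -1 / D(n) * a_{n-1}.
Since the indicial polynomial factors as (r - r_1)(r - r_2), D(n) = (r_1 + n - r_1)(r_1 + n - r_2) = n(n + 7/6).
Evaluating step by step (a_0 = 1):
  n = 1: D(1) = 1(1 + 7/6) = 13/6; numerator = -1(1) = -1; a_1 = (-1)/(13/6) = -6/13
  n = 2: D(2) = 2(2 + 7/6) = 19/3; numerator = -1(-6/13) = 6/13; a_2 = (6/13)/(19/3) = 18/247
  n = 3: D(3) = 3(3 + 7/6) = 25/2; numerator = -1(18/247) = -18/247; a_3 = (-18/247)/(25/2) = -36/6175

r = -1/3; a_0 = 1; a_1 = -6/13; a_2 = 18/247; a_3 = -36/6175


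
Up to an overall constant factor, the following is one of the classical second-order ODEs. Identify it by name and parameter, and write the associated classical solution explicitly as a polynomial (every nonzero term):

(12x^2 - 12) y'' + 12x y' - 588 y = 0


All three coefficients share the factor -12; dividing through by -12 gives  (1 - x^2) y'' - x y' + 49 y = 0.
This matches the Chebyshev equation (1 - x^2) y'' - x y' + n^2 y = 0 (note the -x y' term, not -2x y') with n^2 = 49, so n = 7; the polynomial solution is T_7(x).
With y = sum_k a_k x^k, matching x^k gives (k+2)(k+1) a_{k+2} = (k^2 - n^2) a_k = (k - 7)(k + 7) a_k. The right side vanishes at k = 7, so the series with the parity of 7 terminates at degree 7.
Standard normalization: leading coefficient of T_n is 2^(n-1), so a_7 = 2^6 = 64. Work downward with a_k = (k+1)(k+2) a_{k+2} / ((k - 7)(k + 7)):
  a_5 = (6)(7)(64) / ((5 - 7)(5 + 7)) = 2688/(-24) = -112
  a_3 = (4)(5)(-112) / ((3 - 7)(3 + 7)) = -2240/(-40) = 56
  a_1 = (2)(3)(56) / ((1 - 7)(1 + 7)) = 336/(-48) = -7
Hence T_7(x) = 64 x^7 - 112 x^5 + 56 x^3 - 7 x.

T_7(x); series = 64 x^7 - 112 x^5 + 56 x^3 - 7 x


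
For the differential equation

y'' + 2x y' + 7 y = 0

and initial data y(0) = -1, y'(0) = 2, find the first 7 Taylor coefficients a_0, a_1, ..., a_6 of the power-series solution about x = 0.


Ansatz: y(x) = sum_{n>=0} a_n x^n, so y'(x) = sum_{n>=1} n a_n x^(n-1) and y''(x) = sum_{n>=2} n(n-1) a_n x^(n-2).
Substitute into P(x) y'' + Q(x) y' + R(x) y = 0 with P(x) = 1, Q(x) = 2x, R(x) = 7, and match powers of x.
Initial conditions: a_0 = -1, a_1 = 2.
Setting the coefficient of each power of x to zero and solving order by order (substituting the coefficients already found):
  x^0: 2 a_2 + 7 a_0 = 0  ->  2 a_2 = -7 a_0 = 7  ->  a_2 = 7/2
  x^1: 6 a_3 + 9 a_1 = 0  ->  6 a_3 = -9 a_1 = -18  ->  a_3 = -3
  x^2: 12 a_4 + 11 a_2 = 0  ->  12 a_4 = -11 a_2 = -77/2  ->  a_4 = -77/24
  x^3: 20 a_5 + 13 a_3 = 0  ->  20 a_5 = -13 a_3 = 39  ->  a_5 = 39/20
  x^4: 30 a_6 + 15 a_4 = 0  ->  30 a_6 = -15 a_4 = 385/8  ->  a_6 = 77/48
Truncated series: y(x) = -1 + 2 x + (7/2) x^2 - 3 x^3 - (77/24) x^4 + (39/20) x^5 + (77/48) x^6 + O(x^7).

a_0 = -1; a_1 = 2; a_2 = 7/2; a_3 = -3; a_4 = -77/24; a_5 = 39/20; a_6 = 77/48


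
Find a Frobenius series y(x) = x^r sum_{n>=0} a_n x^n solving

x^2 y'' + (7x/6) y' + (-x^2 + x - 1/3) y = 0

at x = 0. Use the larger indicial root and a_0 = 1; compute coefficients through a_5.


Write in Frobenius form y'' + (p(x)/x) y' + (q(x)/x^2) y = 0:
  p(x) = 7/6,  q(x) = -x^2 + x - 1/3.
Indicial equation: r(r-1) + (7/6) r + (-1/3) = 0 -> roots r_1 = 1/2, r_2 = -2/3.
Take r = r_1 = 1/2. Let y(x) = x^r sum_{n>=0} a_n x^n with a_0 = 1.
Substitute y = x^r sum a_n x^n and match x^{r+n}. The recurrence is
  D(n) a_n + 1 a_{n-1} - 1 a_{n-2} = 0,  where D(n) = (r+n)(r+n-1) + (7/6)(r+n) + (-1/3).
  a_n = [-1 a_{n-1} + 1 a_{n-2}] / D(n).
Since the indicial polynomial factors as (r - r_1)(r - r_2), D(n) = (r_1 + n - r_1)(r_1 + n - r_2) = n(n + 7/6).
Evaluating step by step (a_0 = 1):
  n = 1: D(1) = 1(1 + 7/6) = 13/6; numerator = -1(1) = -1; a_1 = (-1)/(13/6) = -6/13
  n = 2: D(2) = 2(2 + 7/6) = 19/3; numerator = -1(-6/13) + 1(1) = 19/13; a_2 = (19/13)/(19/3) = 3/13
  n = 3: D(3) = 3(3 + 7/6) = 25/2; numerator = -1(3/13) + 1(-6/13) = -9/13; a_3 = (-9/13)/(25/2) = -18/325
  n = 4: D(4) = 4(4 + 7/6) = 62/3; numerator = -1(-18/325) + 1(3/13) = 93/325; a_4 = (93/325)/(62/3) = 9/650
  n = 5: D(5) = 5(5 + 7/6) = 185/6; numerator = -1(9/650) + 1(-18/325) = -9/130; a_5 = (-9/130)/(185/6) = -27/12025

r = 1/2; a_0 = 1; a_1 = -6/13; a_2 = 3/13; a_3 = -18/325; a_4 = 9/650; a_5 = -27/12025


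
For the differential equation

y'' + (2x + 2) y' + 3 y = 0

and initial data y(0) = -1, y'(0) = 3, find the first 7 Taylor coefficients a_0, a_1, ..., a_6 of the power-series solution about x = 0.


Ansatz: y(x) = sum_{n>=0} a_n x^n, so y'(x) = sum_{n>=1} n a_n x^(n-1) and y''(x) = sum_{n>=2} n(n-1) a_n x^(n-2).
Substitute into P(x) y'' + Q(x) y' + R(x) y = 0 with P(x) = 1, Q(x) = 2x + 2, R(x) = 3, and match powers of x.
Initial conditions: a_0 = -1, a_1 = 3.
Setting the coefficient of each power of x to zero and solving order by order (substituting the coefficients already found):
  x^0: 2 a_2 + 2 a_1 + 3 a_0 = 0  ->  2 a_2 = -2 a_1 - 3 a_0 = -3  ->  a_2 = -3/2
  x^1: 6 a_3 + 4 a_2 + 5 a_1 = 0  ->  6 a_3 = -4 a_2 - 5 a_1 = -9  ->  a_3 = -3/2
  x^2: 12 a_4 + 6 a_3 + 7 a_2 = 0  ->  12 a_4 = -6 a_3 - 7 a_2 = 39/2  ->  a_4 = 13/8
  x^3: 20 a_5 + 8 a_4 + 9 a_3 = 0  ->  20 a_5 = -8 a_4 - 9 a_3 = 1/2  ->  a_5 = 1/40
  x^4: 30 a_6 + 10 a_5 + 11 a_4 = 0  ->  30 a_6 = -10 a_5 - 11 a_4 = -145/8  ->  a_6 = -29/48
Truncated series: y(x) = -1 + 3 x - (3/2) x^2 - (3/2) x^3 + (13/8) x^4 + (1/40) x^5 - (29/48) x^6 + O(x^7).

a_0 = -1; a_1 = 3; a_2 = -3/2; a_3 = -3/2; a_4 = 13/8; a_5 = 1/40; a_6 = -29/48


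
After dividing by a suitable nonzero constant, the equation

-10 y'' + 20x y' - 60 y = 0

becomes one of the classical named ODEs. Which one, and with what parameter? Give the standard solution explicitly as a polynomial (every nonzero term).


All three coefficients share the factor -10; dividing through by -10 gives  y'' - 2x y' + 6 y = 0.
This matches the Hermite equation y'' - 2x y' + 2n y = 0 with 2n = 6, so n = 3; the polynomial solution is H_3(x).
With y = sum_k a_k x^k, matching x^k gives (k+2)(k+1) a_{k+2} = 2(k - n) a_k = 2(k - 3) a_k. The right side vanishes at k = 3, so the series with the parity of 3 terminates at degree 3.
Standard normalization: leading coefficient of H_n is 2^n, so a_3 = 2^3 = 8. Work downward with a_k = (k+1)(k+2) a_{k+2} / (2(k - n)):
  a_1 = (2)(3)(8) / (2(1 - 3)) = 48/(-4) = -12
Hence H_3(x) = 8 x^3 - 12 x.

H_3(x); series = 8 x^3 - 12 x


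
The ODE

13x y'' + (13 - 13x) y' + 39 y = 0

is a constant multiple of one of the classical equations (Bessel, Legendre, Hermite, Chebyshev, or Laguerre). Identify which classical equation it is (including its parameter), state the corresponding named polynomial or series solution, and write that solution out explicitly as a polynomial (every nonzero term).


All three coefficients share the factor 13; dividing through by 13 gives  x y'' + (1 - x) y' + 3 y = 0.
This matches the Laguerre equation x y'' + (1 - x) y' + n y = 0 with n = 3; the polynomial solution is L_3(x).
With y = sum_k a_k x^k, matching x^k gives (k+1)k a_{k+1} + (k+1) a_{k+1} - k a_k + n a_k = 0, i.e. (k+1)^2 a_{k+1} = (k - n) a_k = (k - 3) a_k. The right side vanishes at k = 3, so the series terminates at degree 3.
Standard normalization L_n(0) = 1 gives a_0 = 1. Work upward with a_{k+1} = (k - 3) a_k / (k+1)^2:
  a_1 = (0 - 3)(1) / 1^2 = -3/1 = -3
  a_2 = (1 - 3)(-3) / 2^2 = 6/4 = 3/2
  a_3 = (2 - 3)(3/2) / 3^2 = (-3/2)/9 = -1/6
Hence L_3(x) = -x^3/6 + 3 x^2/2 - 3 x + 1.

L_3(x); series = -x^3/6 + 3 x^2/2 - 3 x + 1


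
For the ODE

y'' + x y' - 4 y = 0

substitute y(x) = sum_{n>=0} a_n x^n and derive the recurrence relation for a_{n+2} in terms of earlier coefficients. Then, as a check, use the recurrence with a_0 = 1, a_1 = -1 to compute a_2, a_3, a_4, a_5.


Substitute y = sum_n a_n x^n.
y''(x) has coefficient (n+2)(n+1) a_{n+2} at x^n;
x y'(x) has coefficient n a_n at x^n (shift);
-4 y(x) has coefficient -4 a_n at x^n.
Matching x^n: (n+2)(n+1) a_{n+2} + (n - 4) a_n = 0.
Thus a_{n+2} = (-n + 4) / ((n+1)(n+2)) * a_n.

Check with a_0 = 1, a_1 = -1 (apply the recurrence for n = 0, 1, 2, 3): a_0 = 1, a_1 = -1, a_2 = 2, a_3 = -1/2, a_4 = 1/3, a_5 = -1/40.

a_(n+2) = (-n + 4) / ((n+1)(n+2)) * a_n; check: a_0 = 1, a_1 = -1, a_2 = 2, a_3 = -1/2, a_4 = 1/3, a_5 = -1/40


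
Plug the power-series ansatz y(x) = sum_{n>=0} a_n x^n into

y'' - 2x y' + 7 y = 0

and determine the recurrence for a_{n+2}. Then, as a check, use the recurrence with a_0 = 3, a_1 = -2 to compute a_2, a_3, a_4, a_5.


Substitute y = sum_n a_n x^n.
y''(x) has coefficient (n+2)(n+1) a_{n+2} at x^n;
-2 x y'(x) has coefficient -2 n a_n at x^n (shift);
7 y(x) has coefficient 7 a_n at x^n.
Matching x^n: (n+2)(n+1) a_{n+2} + (-2n + 7) a_n = 0.
Thus a_{n+2} = (2n - 7) / ((n+1)(n+2)) * a_n.

Check with a_0 = 3, a_1 = -2 (apply the recurrence for n = 0, 1, 2, 3): a_0 = 3, a_1 = -2, a_2 = -21/2, a_3 = 5/3, a_4 = 21/8, a_5 = -1/12.

a_(n+2) = (2n - 7) / ((n+1)(n+2)) * a_n; check: a_0 = 3, a_1 = -2, a_2 = -21/2, a_3 = 5/3, a_4 = 21/8, a_5 = -1/12


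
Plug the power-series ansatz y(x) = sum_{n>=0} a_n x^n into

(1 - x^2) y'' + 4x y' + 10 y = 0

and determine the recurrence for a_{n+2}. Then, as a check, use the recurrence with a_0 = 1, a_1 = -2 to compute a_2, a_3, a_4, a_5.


Substitute y = sum_n a_n x^n.
(1 - 1 x^2) y'' contributes (n+2)(n+1) a_{n+2} - n(n-1) a_n at x^n.
4 x y'(x) contributes 4 n a_n at x^n.
10 y(x) contributes 10 a_n at x^n.
Matching x^n: (n+2)(n+1) a_{n+2} + (-n(n-1) + 4 n + 10) a_n = 0.
Thus a_{n+2} = (n(n-1) - 4 n - 10) / ((n+1)(n+2)) * a_n.

Check with a_0 = 1, a_1 = -2 (apply the recurrence for n = 0, 1, 2, 3): a_0 = 1, a_1 = -2, a_2 = -5, a_3 = 14/3, a_4 = 20/3, a_5 = -56/15.

a_(n+2) = (n(n-1) - 4 n - 10) / ((n+1)(n+2)) * a_n; check: a_0 = 1, a_1 = -2, a_2 = -5, a_3 = 14/3, a_4 = 20/3, a_5 = -56/15


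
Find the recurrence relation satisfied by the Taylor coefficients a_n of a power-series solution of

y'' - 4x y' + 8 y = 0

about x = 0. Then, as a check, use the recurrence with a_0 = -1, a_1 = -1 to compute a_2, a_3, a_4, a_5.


Substitute y = sum_n a_n x^n.
y''(x) has coefficient (n+2)(n+1) a_{n+2} at x^n;
-4 x y'(x) has coefficient -4 n a_n at x^n (shift);
8 y(x) has coefficient 8 a_n at x^n.
Matching x^n: (n+2)(n+1) a_{n+2} + (-4n + 8) a_n = 0.
Thus a_{n+2} = (4n - 8) / ((n+1)(n+2)) * a_n.

Check with a_0 = -1, a_1 = -1 (apply the recurrence for n = 0, 1, 2, 3): a_0 = -1, a_1 = -1, a_2 = 4, a_3 = 2/3, a_4 = 0, a_5 = 2/15.

a_(n+2) = (4n - 8) / ((n+1)(n+2)) * a_n; check: a_0 = -1, a_1 = -1, a_2 = 4, a_3 = 2/3, a_4 = 0, a_5 = 2/15


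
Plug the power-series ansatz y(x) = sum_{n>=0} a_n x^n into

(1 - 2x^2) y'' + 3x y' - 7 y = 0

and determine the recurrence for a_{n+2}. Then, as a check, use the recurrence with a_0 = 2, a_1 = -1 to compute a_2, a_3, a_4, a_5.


Substitute y = sum_n a_n x^n.
(1 - 2 x^2) y'' contributes (n+2)(n+1) a_{n+2} - 2 n(n-1) a_n at x^n.
3 x y'(x) contributes 3 n a_n at x^n.
-7 y(x) contributes -7 a_n at x^n.
Matching x^n: (n+2)(n+1) a_{n+2} + (-2 n(n-1) + 3 n - 7) a_n = 0.
Thus a_{n+2} = (2 n(n-1) - 3 n + 7) / ((n+1)(n+2)) * a_n.

Check with a_0 = 2, a_1 = -1 (apply the recurrence for n = 0, 1, 2, 3): a_0 = 2, a_1 = -1, a_2 = 7, a_3 = -2/3, a_4 = 35/12, a_5 = -1/3.

a_(n+2) = (2 n(n-1) - 3 n + 7) / ((n+1)(n+2)) * a_n; check: a_0 = 2, a_1 = -1, a_2 = 7, a_3 = -2/3, a_4 = 35/12, a_5 = -1/3


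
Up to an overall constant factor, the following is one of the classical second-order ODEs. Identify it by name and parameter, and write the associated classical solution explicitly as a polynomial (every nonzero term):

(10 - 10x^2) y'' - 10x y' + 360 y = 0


All three coefficients share the factor 10; dividing through by 10 gives  (1 - x^2) y'' - x y' + 36 y = 0.
This matches the Chebyshev equation (1 - x^2) y'' - x y' + n^2 y = 0 (note the -x y' term, not -2x y') with n^2 = 36, so n = 6; the polynomial solution is T_6(x).
With y = sum_k a_k x^k, matching x^k gives (k+2)(k+1) a_{k+2} = (k^2 - n^2) a_k = (k - 6)(k + 6) a_k. The right side vanishes at k = 6, so the series with the parity of 6 terminates at degree 6.
Standard normalization: leading coefficient of T_n is 2^(n-1), so a_6 = 2^5 = 32. Work downward with a_k = (k+1)(k+2) a_{k+2} / ((k - 6)(k + 6)):
  a_4 = (5)(6)(32) / ((4 - 6)(4 + 6)) = 960/(-20) = -48
  a_2 = (3)(4)(-48) / ((2 - 6)(2 + 6)) = -576/(-32) = 18
  a_0 = (1)(2)(18) / ((0 - 6)(0 + 6)) = 36/(-36) = -1
Hence T_6(x) = 32 x^6 - 48 x^4 + 18 x^2 - 1.

T_6(x); series = 32 x^6 - 48 x^4 + 18 x^2 - 1


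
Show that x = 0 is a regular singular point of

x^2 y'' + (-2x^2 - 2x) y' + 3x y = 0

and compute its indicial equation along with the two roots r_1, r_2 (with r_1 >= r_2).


Divide by x^2 to reach normal form y'' + P_1(x) y' + P_2(x) y = 0 with P_1(x) = -2 - 2/x and P_2(x) = 3/x.
x = 0 is a singular point because the y'-coefficient -2 - 2/x has a pole at x = 0 and the y-coefficient 3/x has a pole at x = 0.
It is a regular singular point because x P_1(x) = p(x) = -2x - 2 and x^2 P_2(x) = q(x) = 3x are polynomials, hence analytic at x = 0.
p(0) = -2,  q(0) = 0.
Indicial equation: r(r-1) + p(0) r + q(0) = 0, i.e. r^2 + (p(0) - 1) r + q(0) = 0, i.e. r^2 - 3 r = 0.
Discriminant: (-3)^2 - 4(0) = 9, so r = (3 ± 3)/2.
Solving: r_1 = 3, r_2 = 0.

indicial: r^2 - 3 r = 0; roots r_1 = 3, r_2 = 0


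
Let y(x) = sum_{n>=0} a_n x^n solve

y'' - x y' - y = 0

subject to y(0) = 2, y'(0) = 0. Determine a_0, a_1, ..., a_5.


Ansatz: y(x) = sum_{n>=0} a_n x^n, so y'(x) = sum_{n>=1} n a_n x^(n-1) and y''(x) = sum_{n>=2} n(n-1) a_n x^(n-2).
Substitute into P(x) y'' + Q(x) y' + R(x) y = 0 with P(x) = 1, Q(x) = -x, R(x) = -1, and match powers of x.
Initial conditions: a_0 = 2, a_1 = 0.
Setting the coefficient of each power of x to zero and solving order by order (substituting the coefficients already found):
  x^0: 2 a_2 - a_0 = 0  ->  2 a_2 = a_0 = 2  ->  a_2 = 1
  x^1: 6 a_3 - 2 a_1 = 0  ->  6 a_3 = 2 a_1 = 0  ->  a_3 = 0
  x^2: 12 a_4 - 3 a_2 = 0  ->  12 a_4 = 3 a_2 = 3  ->  a_4 = 1/4
  x^3: 20 a_5 - 4 a_3 = 0  ->  20 a_5 = 4 a_3 = 0  ->  a_5 = 0
Truncated series: y(x) = 2 + x^2 + (1/4) x^4 + O(x^6).

a_0 = 2; a_1 = 0; a_2 = 1; a_3 = 0; a_4 = 1/4; a_5 = 0


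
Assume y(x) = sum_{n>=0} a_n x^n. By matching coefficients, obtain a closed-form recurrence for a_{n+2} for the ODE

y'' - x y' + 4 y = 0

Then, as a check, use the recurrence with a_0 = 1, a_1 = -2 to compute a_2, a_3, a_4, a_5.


Substitute y = sum_n a_n x^n.
y''(x) has coefficient (n+2)(n+1) a_{n+2} at x^n;
-x y'(x) has coefficient -n a_n at x^n (shift);
4 y(x) has coefficient 4 a_n at x^n.
Matching x^n: (n+2)(n+1) a_{n+2} + (-n + 4) a_n = 0.
Thus a_{n+2} = (n - 4) / ((n+1)(n+2)) * a_n.

Check with a_0 = 1, a_1 = -2 (apply the recurrence for n = 0, 1, 2, 3): a_0 = 1, a_1 = -2, a_2 = -2, a_3 = 1, a_4 = 1/3, a_5 = -1/20.

a_(n+2) = (n - 4) / ((n+1)(n+2)) * a_n; check: a_0 = 1, a_1 = -2, a_2 = -2, a_3 = 1, a_4 = 1/3, a_5 = -1/20


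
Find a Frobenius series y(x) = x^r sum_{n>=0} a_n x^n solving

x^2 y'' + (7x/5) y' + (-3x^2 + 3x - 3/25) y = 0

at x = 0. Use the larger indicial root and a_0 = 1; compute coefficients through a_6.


Write in Frobenius form y'' + (p(x)/x) y' + (q(x)/x^2) y = 0:
  p(x) = 7/5,  q(x) = -3x^2 + 3x - 3/25.
Indicial equation: r(r-1) + (7/5) r + (-3/25) = 0 -> roots r_1 = 1/5, r_2 = -3/5.
Take r = r_1 = 1/5. Let y(x) = x^r sum_{n>=0} a_n x^n with a_0 = 1.
Substitute y = x^r sum a_n x^n and match x^{r+n}. The recurrence is
  D(n) a_n + 3 a_{n-1} - 3 a_{n-2} = 0,  where D(n) = (r+n)(r+n-1) + (7/5)(r+n) + (-3/25).
  a_n = [-3 a_{n-1} + 3 a_{n-2}] / D(n).
Since the indicial polynomial factors as (r - r_1)(r - r_2), D(n) = (r_1 + n - r_1)(r_1 + n - r_2) = n(n + 4/5).
Evaluating step by step (a_0 = 1):
  n = 1: D(1) = 1(1 + 4/5) = 9/5; numerator = -3(1) = -3; a_1 = (-3)/(9/5) = -5/3
  n = 2: D(2) = 2(2 + 4/5) = 28/5; numerator = -3(-5/3) + 3(1) = 8; a_2 = (8)/(28/5) = 10/7
  n = 3: D(3) = 3(3 + 4/5) = 57/5; numerator = -3(10/7) + 3(-5/3) = -65/7; a_3 = (-65/7)/(57/5) = -325/399
  n = 4: D(4) = 4(4 + 4/5) = 96/5; numerator = -3(-325/399) + 3(10/7) = 895/133; a_4 = (895/133)/(96/5) = 4475/12768
  n = 5: D(5) = 5(5 + 4/5) = 29; numerator = -3(4475/12768) + 3(-325/399) = -2125/608; a_5 = (-2125/608)/(29) = -2125/17632
  n = 6: D(6) = 6(6 + 4/5) = 204/5; numerator = -3(-2125/17632) + 3(4475/12768) = 5450/3857; a_6 = (5450/3857)/(204/5) = 13625/393414

r = 1/5; a_0 = 1; a_1 = -5/3; a_2 = 10/7; a_3 = -325/399; a_4 = 4475/12768; a_5 = -2125/17632; a_6 = 13625/393414


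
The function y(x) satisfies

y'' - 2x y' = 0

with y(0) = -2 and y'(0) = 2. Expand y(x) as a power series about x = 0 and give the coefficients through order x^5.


Ansatz: y(x) = sum_{n>=0} a_n x^n, so y'(x) = sum_{n>=1} n a_n x^(n-1) and y''(x) = sum_{n>=2} n(n-1) a_n x^(n-2).
Substitute into P(x) y'' + Q(x) y' + R(x) y = 0 with P(x) = 1, Q(x) = -2x, R(x) = 0, and match powers of x.
Initial conditions: a_0 = -2, a_1 = 2.
Setting the coefficient of each power of x to zero and solving order by order (substituting the coefficients already found):
  x^0: 2 a_2 = 0  ->  a_2 = 0
  x^1: 6 a_3 - 2 a_1 = 0  ->  6 a_3 = 2 a_1 = 4  ->  a_3 = 2/3
  x^2: 12 a_4 - 4 a_2 = 0  ->  12 a_4 = 4 a_2 = 0  ->  a_4 = 0
  x^3: 20 a_5 - 6 a_3 = 0  ->  20 a_5 = 6 a_3 = 4  ->  a_5 = 1/5
Truncated series: y(x) = -2 + 2 x + (2/3) x^3 + (1/5) x^5 + O(x^6).

a_0 = -2; a_1 = 2; a_2 = 0; a_3 = 2/3; a_4 = 0; a_5 = 1/5


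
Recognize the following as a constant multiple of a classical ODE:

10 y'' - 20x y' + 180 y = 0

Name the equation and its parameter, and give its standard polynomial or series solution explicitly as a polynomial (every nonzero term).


All three coefficients share the factor 10; dividing through by 10 gives  y'' - 2x y' + 18 y = 0.
This matches the Hermite equation y'' - 2x y' + 2n y = 0 with 2n = 18, so n = 9; the polynomial solution is H_9(x).
With y = sum_k a_k x^k, matching x^k gives (k+2)(k+1) a_{k+2} = 2(k - n) a_k = 2(k - 9) a_k. The right side vanishes at k = 9, so the series with the parity of 9 terminates at degree 9.
Standard normalization: leading coefficient of H_n is 2^n, so a_9 = 2^9 = 512. Work downward with a_k = (k+1)(k+2) a_{k+2} / (2(k - n)):
  a_7 = (8)(9)(512) / (2(7 - 9)) = 36864/(-4) = -9216
  a_5 = (6)(7)(-9216) / (2(5 - 9)) = -387072/(-8) = 48384
  a_3 = (4)(5)(48384) / (2(3 - 9)) = 967680/(-12) = -80640
  a_1 = (2)(3)(-80640) / (2(1 - 9)) = -483840/(-16) = 30240
Hence H_9(x) = 512 x^9 - 9216 x^7 + 48384 x^5 - 80640 x^3 + 30240 x.

H_9(x); series = 512 x^9 - 9216 x^7 + 48384 x^5 - 80640 x^3 + 30240 x


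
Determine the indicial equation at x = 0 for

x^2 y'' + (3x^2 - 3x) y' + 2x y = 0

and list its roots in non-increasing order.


Divide by x^2 to reach normal form y'' + P_1(x) y' + P_2(x) y = 0 with P_1(x) = 3 - 3/x and P_2(x) = 2/x.
x = 0 is a singular point because the y'-coefficient 3 - 3/x has a pole at x = 0 and the y-coefficient 2/x has a pole at x = 0.
It is a regular singular point because x P_1(x) = p(x) = 3x - 3 and x^2 P_2(x) = q(x) = 2x are polynomials, hence analytic at x = 0.
p(0) = -3,  q(0) = 0.
Indicial equation: r(r-1) + p(0) r + q(0) = 0, i.e. r^2 + (p(0) - 1) r + q(0) = 0, i.e. r^2 - 4 r = 0.
Discriminant: (-4)^2 - 4(0) = 16, so r = (4 ± 4)/2.
Solving: r_1 = 4, r_2 = 0.

indicial: r^2 - 4 r = 0; roots r_1 = 4, r_2 = 0


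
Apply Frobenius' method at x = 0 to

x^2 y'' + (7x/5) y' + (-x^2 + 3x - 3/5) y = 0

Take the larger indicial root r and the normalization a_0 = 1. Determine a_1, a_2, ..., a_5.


Write in Frobenius form y'' + (p(x)/x) y' + (q(x)/x^2) y = 0:
  p(x) = 7/5,  q(x) = -x^2 + 3x - 3/5.
Indicial equation: r(r-1) + (7/5) r + (-3/5) = 0 -> roots r_1 = 3/5, r_2 = -1.
Take r = r_1 = 3/5. Let y(x) = x^r sum_{n>=0} a_n x^n with a_0 = 1.
Substitute y = x^r sum a_n x^n and match x^{r+n}. The recurrence is
  D(n) a_n + 3 a_{n-1} - 1 a_{n-2} = 0,  where D(n) = (r+n)(r+n-1) + (7/5)(r+n) + (-3/5).
  a_n = [-3 a_{n-1} + 1 a_{n-2}] / D(n).
Since the indicial polynomial factors as (r - r_1)(r - r_2), D(n) = (r_1 + n - r_1)(r_1 + n - r_2) = n(n + 8/5).
Evaluating step by step (a_0 = 1):
  n = 1: D(1) = 1(1 + 8/5) = 13/5; numerator = -3(1) = -3; a_1 = (-3)/(13/5) = -15/13
  n = 2: D(2) = 2(2 + 8/5) = 36/5; numerator = -3(-15/13) + 1(1) = 58/13; a_2 = (58/13)/(36/5) = 145/234
  n = 3: D(3) = 3(3 + 8/5) = 69/5; numerator = -3(145/234) + 1(-15/13) = -235/78; a_3 = (-235/78)/(69/5) = -1175/5382
  n = 4: D(4) = 4(4 + 8/5) = 112/5; numerator = -3(-1175/5382) + 1(145/234) = 3430/2691; a_4 = (3430/2691)/(112/5) = 1225/21528
  n = 5: D(5) = 5(5 + 8/5) = 33; numerator = -3(1225/21528) + 1(-1175/5382) = -8375/21528; a_5 = (-8375/21528)/(33) = -8375/710424

r = 3/5; a_0 = 1; a_1 = -15/13; a_2 = 145/234; a_3 = -1175/5382; a_4 = 1225/21528; a_5 = -8375/710424


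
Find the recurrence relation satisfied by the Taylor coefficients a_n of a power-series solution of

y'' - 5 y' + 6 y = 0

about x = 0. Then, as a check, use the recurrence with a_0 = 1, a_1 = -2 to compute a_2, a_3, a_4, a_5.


Substitute y = sum_n a_n x^n.
y''(x) has coefficient (n+2)(n+1) a_{n+2} at x^n;
-5 y'(x) has coefficient -5 (n+1) a_{n+1} at x^n;
6 y(x) has coefficient 6 a_n at x^n.
Matching x^n: (n+2)(n+1) a_{n+2} - 5 (n+1) a_{n+1} + 6 a_n = 0.
Thus a_{n+2} = [5 (n+1) a_{n+1} - 6 a_n] / ((n+1)(n+2)).

Check with a_0 = 1, a_1 = -2 (apply the recurrence for n = 0, 1, 2, 3): a_0 = 1, a_1 = -2, a_2 = -8, a_3 = -34/3, a_4 = -61/6, a_5 = -203/30.

a_(n+2) = [5 (n+1) a_(n+1) - 6 a_n] / ((n+1)(n+2)); check: a_0 = 1, a_1 = -2, a_2 = -8, a_3 = -34/3, a_4 = -61/6, a_5 = -203/30


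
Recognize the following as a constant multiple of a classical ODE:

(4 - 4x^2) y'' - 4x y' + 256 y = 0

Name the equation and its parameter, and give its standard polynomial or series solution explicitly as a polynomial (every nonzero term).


All three coefficients share the factor 4; dividing through by 4 gives  (1 - x^2) y'' - x y' + 64 y = 0.
This matches the Chebyshev equation (1 - x^2) y'' - x y' + n^2 y = 0 (note the -x y' term, not -2x y') with n^2 = 64, so n = 8; the polynomial solution is T_8(x).
With y = sum_k a_k x^k, matching x^k gives (k+2)(k+1) a_{k+2} = (k^2 - n^2) a_k = (k - 8)(k + 8) a_k. The right side vanishes at k = 8, so the series with the parity of 8 terminates at degree 8.
Standard normalization: leading coefficient of T_n is 2^(n-1), so a_8 = 2^7 = 128. Work downward with a_k = (k+1)(k+2) a_{k+2} / ((k - 8)(k + 8)):
  a_6 = (7)(8)(128) / ((6 - 8)(6 + 8)) = 7168/(-28) = -256
  a_4 = (5)(6)(-256) / ((4 - 8)(4 + 8)) = -7680/(-48) = 160
  a_2 = (3)(4)(160) / ((2 - 8)(2 + 8)) = 1920/(-60) = -32
  a_0 = (1)(2)(-32) / ((0 - 8)(0 + 8)) = -64/(-64) = 1
Hence T_8(x) = 128 x^8 - 256 x^6 + 160 x^4 - 32 x^2 + 1.

T_8(x); series = 128 x^8 - 256 x^6 + 160 x^4 - 32 x^2 + 1


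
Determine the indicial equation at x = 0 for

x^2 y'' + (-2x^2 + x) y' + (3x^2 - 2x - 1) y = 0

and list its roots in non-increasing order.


Divide by x^2 to reach normal form y'' + P_1(x) y' + P_2(x) y = 0 with P_1(x) = -2 + 1/x and P_2(x) = 3 - 2/x - 1/x^2.
x = 0 is a singular point because the y'-coefficient -2 + 1/x has a pole at x = 0 and the y-coefficient 3 - 2/x - 1/x^2 has a pole at x = 0.
It is a regular singular point because x P_1(x) = p(x) = 1 - 2x and x^2 P_2(x) = q(x) = 3x^2 - 2x - 1 are polynomials, hence analytic at x = 0.
p(0) = 1,  q(0) = -1.
Indicial equation: r(r-1) + p(0) r + q(0) = 0, i.e. r^2 + (p(0) - 1) r + q(0) = 0, i.e. r^2 - 1 = 0.
Discriminant: (0)^2 - 4(-1) = 4, so r = (0 ± 2)/2.
Solving: r_1 = 1, r_2 = -1.

indicial: r^2 - 1 = 0; roots r_1 = 1, r_2 = -1


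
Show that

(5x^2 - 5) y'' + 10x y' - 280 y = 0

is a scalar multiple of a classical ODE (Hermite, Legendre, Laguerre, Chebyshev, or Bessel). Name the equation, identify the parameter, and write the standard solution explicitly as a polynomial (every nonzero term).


All three coefficients share the factor -5; dividing through by -5 gives  (1 - x^2) y'' - 2x y' + 56 y = 0.
This matches the Legendre equation (1 - x^2) y'' - 2x y' + n(n+1) y = 0 (note the -2x y' term) with n(n+1) = 56, so n = 7; the polynomial solution is P_7(x).
With y = sum_k a_k x^k, matching x^k gives (k+2)(k+1) a_{k+2} = [k(k+1) - n(n+1)] a_k = (k - 7)(k + 8) a_k. The right side vanishes at k = 7, so the series with the parity of 7 terminates at degree 7.
Standard normalization (P_n(1) = 1): leading coefficient (2n)!/(2^n (n!)^2) = 87178291200/(128*25401600) = 429/16, so a_7 = 429/16. Work downward with a_k = (k+1)(k+2) a_{k+2} / ((k - 7)(k + 8)):
  a_5 = (6)(7)(429/16) / ((5 - 7)(5 + 8)) = (9009/8)/(-26) = -693/16
  a_3 = (4)(5)(-693/16) / ((3 - 7)(3 + 8)) = (-3465/4)/(-44) = 315/16
  a_1 = (2)(3)(315/16) / ((1 - 7)(1 + 8)) = (945/8)/(-54) = -35/16
Hence P_7(x) = 429 x^7/16 - 693 x^5/16 + 315 x^3/16 - 35 x/16.

P_7(x); series = 429 x^7/16 - 693 x^5/16 + 315 x^3/16 - 35 x/16


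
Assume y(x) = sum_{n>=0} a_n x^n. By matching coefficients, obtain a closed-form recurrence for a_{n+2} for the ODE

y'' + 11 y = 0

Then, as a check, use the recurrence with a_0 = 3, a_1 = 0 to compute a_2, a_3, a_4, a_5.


Substitute y = sum_n a_n x^n into y'' + (const) y = 0.
y''(x) = sum_{n>=0} (n+2)(n+1) a_{n+2} x^n.
The ODE becomes sum_n [(n+2)(n+1) a_{n+2} + 11 a_n] x^n = 0.
Setting each coefficient to zero gives the recurrence:
  (n+2)(n+1) a_{n+2} + 11 a_n = 0,
  a_{n+2} = -11 / ((n+1)(n+2)) a_n.

Check with a_0 = 3, a_1 = 0 (apply the recurrence for n = 0, 1, 2, 3): a_0 = 3, a_1 = 0, a_2 = -33/2, a_3 = 0, a_4 = 121/8, a_5 = 0.

a_{n+2} = -11/((n+1)(n+2)) * a_n; check: a_0 = 3, a_1 = 0, a_2 = -33/2, a_3 = 0, a_4 = 121/8, a_5 = 0


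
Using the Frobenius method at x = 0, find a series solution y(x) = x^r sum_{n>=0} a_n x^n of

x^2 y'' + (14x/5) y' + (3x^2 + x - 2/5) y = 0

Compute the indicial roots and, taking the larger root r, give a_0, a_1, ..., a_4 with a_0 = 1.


Write in Frobenius form y'' + (p(x)/x) y' + (q(x)/x^2) y = 0:
  p(x) = 14/5,  q(x) = 3x^2 + x - 2/5.
Indicial equation: r(r-1) + (14/5) r + (-2/5) = 0 -> roots r_1 = 1/5, r_2 = -2.
Take r = r_1 = 1/5. Let y(x) = x^r sum_{n>=0} a_n x^n with a_0 = 1.
Substitute y = x^r sum a_n x^n and match x^{r+n}. The recurrence is
  D(n) a_n + 1 a_{n-1} + 3 a_{n-2} = 0,  where D(n) = (r+n)(r+n-1) + (14/5)(r+n) + (-2/5).
  a_n = [-1 a_{n-1} - 3 a_{n-2}] / D(n).
Since the indicial polynomial factors as (r - r_1)(r - r_2), D(n) = (r_1 + n - r_1)(r_1 + n - r_2) = n(n + 11/5).
Evaluating step by step (a_0 = 1):
  n = 1: D(1) = 1(1 + 11/5) = 16/5; numerator = -1(1) = -1; a_1 = (-1)/(16/5) = -5/16
  n = 2: D(2) = 2(2 + 11/5) = 42/5; numerator = -1(-5/16) - 3(1) = -43/16; a_2 = (-43/16)/(42/5) = -215/672
  n = 3: D(3) = 3(3 + 11/5) = 78/5; numerator = -1(-215/672) - 3(-5/16) = 845/672; a_3 = (845/672)/(78/5) = 325/4032
  n = 4: D(4) = 4(4 + 11/5) = 124/5; numerator = -1(325/4032) - 3(-215/672) = 3545/4032; a_4 = (3545/4032)/(124/5) = 17725/499968

r = 1/5; a_0 = 1; a_1 = -5/16; a_2 = -215/672; a_3 = 325/4032; a_4 = 17725/499968


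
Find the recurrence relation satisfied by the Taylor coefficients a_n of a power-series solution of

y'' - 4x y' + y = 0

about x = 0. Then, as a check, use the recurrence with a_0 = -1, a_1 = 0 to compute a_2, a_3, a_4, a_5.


Substitute y = sum_n a_n x^n.
y''(x) has coefficient (n+2)(n+1) a_{n+2} at x^n;
-4 x y'(x) has coefficient -4 n a_n at x^n (shift);
y(x) has coefficient 1 a_n at x^n.
Matching x^n: (n+2)(n+1) a_{n+2} + (-4n + 1) a_n = 0.
Thus a_{n+2} = (4n - 1) / ((n+1)(n+2)) * a_n.

Check with a_0 = -1, a_1 = 0 (apply the recurrence for n = 0, 1, 2, 3): a_0 = -1, a_1 = 0, a_2 = 1/2, a_3 = 0, a_4 = 7/24, a_5 = 0.

a_(n+2) = (4n - 1) / ((n+1)(n+2)) * a_n; check: a_0 = -1, a_1 = 0, a_2 = 1/2, a_3 = 0, a_4 = 7/24, a_5 = 0


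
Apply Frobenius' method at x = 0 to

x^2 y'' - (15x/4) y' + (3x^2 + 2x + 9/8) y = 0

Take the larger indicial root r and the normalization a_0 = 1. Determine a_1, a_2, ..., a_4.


Write in Frobenius form y'' + (p(x)/x) y' + (q(x)/x^2) y = 0:
  p(x) = -15/4,  q(x) = 3x^2 + 2x + 9/8.
Indicial equation: r(r-1) + (-15/4) r + (9/8) = 0 -> roots r_1 = 9/2, r_2 = 1/4.
Take r = r_1 = 9/2. Let y(x) = x^r sum_{n>=0} a_n x^n with a_0 = 1.
Substitute y = x^r sum a_n x^n and match x^{r+n}. The recurrence is
  D(n) a_n + 2 a_{n-1} + 3 a_{n-2} = 0,  where D(n) = (r+n)(r+n-1) + (-15/4)(r+n) + (9/8).
  a_n = [-2 a_{n-1} - 3 a_{n-2}] / D(n).
Since the indicial polynomial factors as (r - r_1)(r - r_2), D(n) = (r_1 + n - r_1)(r_1 + n - r_2) = n(n + 17/4).
Evaluating step by step (a_0 = 1):
  n = 1: D(1) = 1(1 + 17/4) = 21/4; numerator = -2(1) = -2; a_1 = (-2)/(21/4) = -8/21
  n = 2: D(2) = 2(2 + 17/4) = 25/2; numerator = -2(-8/21) - 3(1) = -47/21; a_2 = (-47/21)/(25/2) = -94/525
  n = 3: D(3) = 3(3 + 17/4) = 87/4; numerator = -2(-94/525) - 3(-8/21) = 788/525; a_3 = (788/525)/(87/4) = 3152/45675
  n = 4: D(4) = 4(4 + 17/4) = 33; numerator = -2(3152/45675) - 3(-94/525) = 3646/9135; a_4 = (3646/9135)/(33) = 3646/301455

r = 9/2; a_0 = 1; a_1 = -8/21; a_2 = -94/525; a_3 = 3152/45675; a_4 = 3646/301455


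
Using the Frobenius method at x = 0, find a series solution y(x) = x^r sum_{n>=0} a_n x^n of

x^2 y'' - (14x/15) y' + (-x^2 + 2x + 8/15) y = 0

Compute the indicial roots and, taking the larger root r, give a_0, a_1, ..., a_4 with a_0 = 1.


Write in Frobenius form y'' + (p(x)/x) y' + (q(x)/x^2) y = 0:
  p(x) = -14/15,  q(x) = -x^2 + 2x + 8/15.
Indicial equation: r(r-1) + (-14/15) r + (8/15) = 0 -> roots r_1 = 8/5, r_2 = 1/3.
Take r = r_1 = 8/5. Let y(x) = x^r sum_{n>=0} a_n x^n with a_0 = 1.
Substitute y = x^r sum a_n x^n and match x^{r+n}. The recurrence is
  D(n) a_n + 2 a_{n-1} - 1 a_{n-2} = 0,  where D(n) = (r+n)(r+n-1) + (-14/15)(r+n) + (8/15).
  a_n = [-2 a_{n-1} + 1 a_{n-2}] / D(n).
Since the indicial polynomial factors as (r - r_1)(r - r_2), D(n) = (r_1 + n - r_1)(r_1 + n - r_2) = n(n + 19/15).
Evaluating step by step (a_0 = 1):
  n = 1: D(1) = 1(1 + 19/15) = 34/15; numerator = -2(1) = -2; a_1 = (-2)/(34/15) = -15/17
  n = 2: D(2) = 2(2 + 19/15) = 98/15; numerator = -2(-15/17) + 1(1) = 47/17; a_2 = (47/17)/(98/15) = 705/1666
  n = 3: D(3) = 3(3 + 19/15) = 64/5; numerator = -2(705/1666) + 1(-15/17) = -1440/833; a_3 = (-1440/833)/(64/5) = -225/1666
  n = 4: D(4) = 4(4 + 19/15) = 316/15; numerator = -2(-225/1666) + 1(705/1666) = 165/238; a_4 = (165/238)/(316/15) = 2475/75208

r = 8/5; a_0 = 1; a_1 = -15/17; a_2 = 705/1666; a_3 = -225/1666; a_4 = 2475/75208


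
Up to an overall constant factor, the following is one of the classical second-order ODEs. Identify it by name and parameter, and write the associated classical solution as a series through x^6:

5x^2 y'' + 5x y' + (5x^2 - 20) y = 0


All three coefficients share the factor 5; dividing through by 5 gives  x^2 y'' + x y' + (x^2 - 4) y = 0.
This matches the Bessel equation x^2 y'' + x y' + (x^2 - nu^2) y = 0 with nu^2 = 4, so nu = 2; the solution bounded at x = 0 is J_2(x).
Frobenius at x = 0: indicial roots ±nu; for r = nu the recurrence k(k + 2nu) c_k = -c_{k-2} gives the standard series J_nu(x) = sum_{k>=0} (-1)^k / (k! (k+nu)!) (x/2)^(2k+nu). Evaluate the first 3 terms:
  k = 0: (-1)^0 / (0! * 2! * 2^2) x^2 = 1/(1*2*4) x^2 = (1/8) x^2
  k = 1: (-1)^1 / (1! * 3! * 2^4) x^4 = -1/(1*6*16) x^4 = (-1/96) x^4
  k = 2: (-1)^2 / (2! * 4! * 2^6) x^6 = 1/(2*24*64) x^6 = (1/3072) x^6
Hence J_2(x) = x^6/3072 - x^4/96 + x^2/8 + ....

J_2(x); series = x^6/3072 - x^4/96 + x^2/8


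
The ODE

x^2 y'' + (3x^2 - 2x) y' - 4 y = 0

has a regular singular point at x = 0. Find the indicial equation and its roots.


Divide by x^2 to reach normal form y'' + P_1(x) y' + P_2(x) y = 0 with P_1(x) = 3 - 2/x and P_2(x) = -4/x^2.
x = 0 is a singular point because the y'-coefficient 3 - 2/x has a pole at x = 0 and the y-coefficient -4/x^2 has a pole at x = 0.
It is a regular singular point because x P_1(x) = p(x) = 3x - 2 and x^2 P_2(x) = q(x) = -4 are polynomials, hence analytic at x = 0.
p(0) = -2,  q(0) = -4.
Indicial equation: r(r-1) + p(0) r + q(0) = 0, i.e. r^2 + (p(0) - 1) r + q(0) = 0, i.e. r^2 - 3 r - 4 = 0.
Discriminant: (-3)^2 - 4(-4) = 25, so r = (3 ± 5)/2.
Solving: r_1 = 4, r_2 = -1.

indicial: r^2 - 3 r - 4 = 0; roots r_1 = 4, r_2 = -1


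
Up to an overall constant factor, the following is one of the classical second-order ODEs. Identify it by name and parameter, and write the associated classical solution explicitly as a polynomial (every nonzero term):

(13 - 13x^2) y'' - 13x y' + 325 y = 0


All three coefficients share the factor 13; dividing through by 13 gives  (1 - x^2) y'' - x y' + 25 y = 0.
This matches the Chebyshev equation (1 - x^2) y'' - x y' + n^2 y = 0 (note the -x y' term, not -2x y') with n^2 = 25, so n = 5; the polynomial solution is T_5(x).
With y = sum_k a_k x^k, matching x^k gives (k+2)(k+1) a_{k+2} = (k^2 - n^2) a_k = (k - 5)(k + 5) a_k. The right side vanishes at k = 5, so the series with the parity of 5 terminates at degree 5.
Standard normalization: leading coefficient of T_n is 2^(n-1), so a_5 = 2^4 = 16. Work downward with a_k = (k+1)(k+2) a_{k+2} / ((k - 5)(k + 5)):
  a_3 = (4)(5)(16) / ((3 - 5)(3 + 5)) = 320/(-16) = -20
  a_1 = (2)(3)(-20) / ((1 - 5)(1 + 5)) = -120/(-24) = 5
Hence T_5(x) = 16 x^5 - 20 x^3 + 5 x.

T_5(x); series = 16 x^5 - 20 x^3 + 5 x


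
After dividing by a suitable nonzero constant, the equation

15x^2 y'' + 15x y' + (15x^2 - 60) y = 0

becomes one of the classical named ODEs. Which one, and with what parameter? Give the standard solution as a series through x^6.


All three coefficients share the factor 15; dividing through by 15 gives  x^2 y'' + x y' + (x^2 - 4) y = 0.
This matches the Bessel equation x^2 y'' + x y' + (x^2 - nu^2) y = 0 with nu^2 = 4, so nu = 2; the solution bounded at x = 0 is J_2(x).
Frobenius at x = 0: indicial roots ±nu; for r = nu the recurrence k(k + 2nu) c_k = -c_{k-2} gives the standard series J_nu(x) = sum_{k>=0} (-1)^k / (k! (k+nu)!) (x/2)^(2k+nu). Evaluate the first 3 terms:
  k = 0: (-1)^0 / (0! * 2! * 2^2) x^2 = 1/(1*2*4) x^2 = (1/8) x^2
  k = 1: (-1)^1 / (1! * 3! * 2^4) x^4 = -1/(1*6*16) x^4 = (-1/96) x^4
  k = 2: (-1)^2 / (2! * 4! * 2^6) x^6 = 1/(2*24*64) x^6 = (1/3072) x^6
Hence J_2(x) = x^6/3072 - x^4/96 + x^2/8 + ....

J_2(x); series = x^6/3072 - x^4/96 + x^2/8


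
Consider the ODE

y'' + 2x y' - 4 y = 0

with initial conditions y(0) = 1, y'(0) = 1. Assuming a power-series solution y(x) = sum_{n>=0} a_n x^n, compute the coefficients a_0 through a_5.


Ansatz: y(x) = sum_{n>=0} a_n x^n, so y'(x) = sum_{n>=1} n a_n x^(n-1) and y''(x) = sum_{n>=2} n(n-1) a_n x^(n-2).
Substitute into P(x) y'' + Q(x) y' + R(x) y = 0 with P(x) = 1, Q(x) = 2x, R(x) = -4, and match powers of x.
Initial conditions: a_0 = 1, a_1 = 1.
Setting the coefficient of each power of x to zero and solving order by order (substituting the coefficients already found):
  x^0: 2 a_2 - 4 a_0 = 0  ->  2 a_2 = 4 a_0 = 4  ->  a_2 = 2
  x^1: 6 a_3 - 2 a_1 = 0  ->  6 a_3 = 2 a_1 = 2  ->  a_3 = 1/3
  x^2: 12 a_4 = 0  ->  a_4 = 0
  x^3: 20 a_5 + 2 a_3 = 0  ->  20 a_5 = -2 a_3 = -2/3  ->  a_5 = -1/30
Truncated series: y(x) = 1 + x + 2 x^2 + (1/3) x^3 - (1/30) x^5 + O(x^6).

a_0 = 1; a_1 = 1; a_2 = 2; a_3 = 1/3; a_4 = 0; a_5 = -1/30


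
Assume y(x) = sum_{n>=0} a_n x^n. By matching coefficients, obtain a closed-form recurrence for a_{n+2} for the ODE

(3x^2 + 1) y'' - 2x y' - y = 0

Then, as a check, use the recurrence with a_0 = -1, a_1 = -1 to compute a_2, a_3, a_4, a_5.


Substitute y = sum_n a_n x^n.
(1 + 3 x^2) y'' contributes (n+2)(n+1) a_{n+2} + 3 n(n-1) a_n at x^n.
-2 x y'(x) contributes -2 n a_n at x^n.
-y(x) contributes -1 a_n at x^n.
Matching x^n: (n+2)(n+1) a_{n+2} + (3 n(n-1) - 2 n - 1) a_n = 0.
Thus a_{n+2} = (-3 n(n-1) + 2 n + 1) / ((n+1)(n+2)) * a_n.

Check with a_0 = -1, a_1 = -1 (apply the recurrence for n = 0, 1, 2, 3): a_0 = -1, a_1 = -1, a_2 = -1/2, a_3 = -1/2, a_4 = 1/24, a_5 = 11/40.

a_(n+2) = (-3 n(n-1) + 2 n + 1) / ((n+1)(n+2)) * a_n; check: a_0 = -1, a_1 = -1, a_2 = -1/2, a_3 = -1/2, a_4 = 1/24, a_5 = 11/40


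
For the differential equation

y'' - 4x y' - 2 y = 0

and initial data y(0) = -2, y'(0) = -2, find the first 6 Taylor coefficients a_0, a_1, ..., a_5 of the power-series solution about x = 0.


Ansatz: y(x) = sum_{n>=0} a_n x^n, so y'(x) = sum_{n>=1} n a_n x^(n-1) and y''(x) = sum_{n>=2} n(n-1) a_n x^(n-2).
Substitute into P(x) y'' + Q(x) y' + R(x) y = 0 with P(x) = 1, Q(x) = -4x, R(x) = -2, and match powers of x.
Initial conditions: a_0 = -2, a_1 = -2.
Setting the coefficient of each power of x to zero and solving order by order (substituting the coefficients already found):
  x^0: 2 a_2 - 2 a_0 = 0  ->  2 a_2 = 2 a_0 = -4  ->  a_2 = -2
  x^1: 6 a_3 - 6 a_1 = 0  ->  6 a_3 = 6 a_1 = -12  ->  a_3 = -2
  x^2: 12 a_4 - 10 a_2 = 0  ->  12 a_4 = 10 a_2 = -20  ->  a_4 = -5/3
  x^3: 20 a_5 - 14 a_3 = 0  ->  20 a_5 = 14 a_3 = -28  ->  a_5 = -7/5
Truncated series: y(x) = -2 - 2 x - 2 x^2 - 2 x^3 - (5/3) x^4 - (7/5) x^5 + O(x^6).

a_0 = -2; a_1 = -2; a_2 = -2; a_3 = -2; a_4 = -5/3; a_5 = -7/5


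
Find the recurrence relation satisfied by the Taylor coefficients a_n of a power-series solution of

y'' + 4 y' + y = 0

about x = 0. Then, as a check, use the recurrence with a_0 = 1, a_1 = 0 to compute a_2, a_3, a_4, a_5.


Substitute y = sum_n a_n x^n.
y''(x) has coefficient (n+2)(n+1) a_{n+2} at x^n;
4 y'(x) has coefficient 4 (n+1) a_{n+1} at x^n;
y(x) has coefficient 1 a_n at x^n.
Matching x^n: (n+2)(n+1) a_{n+2} + 4 (n+1) a_{n+1} + 1 a_n = 0.
Thus a_{n+2} = [-4 (n+1) a_{n+1} - 1 a_n] / ((n+1)(n+2)).

Check with a_0 = 1, a_1 = 0 (apply the recurrence for n = 0, 1, 2, 3): a_0 = 1, a_1 = 0, a_2 = -1/2, a_3 = 2/3, a_4 = -5/8, a_5 = 7/15.

a_(n+2) = [-4 (n+1) a_(n+1) - 1 a_n] / ((n+1)(n+2)); check: a_0 = 1, a_1 = 0, a_2 = -1/2, a_3 = 2/3, a_4 = -5/8, a_5 = 7/15


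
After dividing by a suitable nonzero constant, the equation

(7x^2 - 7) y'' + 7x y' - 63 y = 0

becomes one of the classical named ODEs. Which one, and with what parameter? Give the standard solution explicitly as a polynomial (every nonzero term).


All three coefficients share the factor -7; dividing through by -7 gives  (1 - x^2) y'' - x y' + 9 y = 0.
This matches the Chebyshev equation (1 - x^2) y'' - x y' + n^2 y = 0 (note the -x y' term, not -2x y') with n^2 = 9, so n = 3; the polynomial solution is T_3(x).
With y = sum_k a_k x^k, matching x^k gives (k+2)(k+1) a_{k+2} = (k^2 - n^2) a_k = (k - 3)(k + 3) a_k. The right side vanishes at k = 3, so the series with the parity of 3 terminates at degree 3.
Standard normalization: leading coefficient of T_n is 2^(n-1), so a_3 = 2^2 = 4. Work downward with a_k = (k+1)(k+2) a_{k+2} / ((k - 3)(k + 3)):
  a_1 = (2)(3)(4) / ((1 - 3)(1 + 3)) = 24/(-8) = -3
Hence T_3(x) = 4 x^3 - 3 x.

T_3(x); series = 4 x^3 - 3 x
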